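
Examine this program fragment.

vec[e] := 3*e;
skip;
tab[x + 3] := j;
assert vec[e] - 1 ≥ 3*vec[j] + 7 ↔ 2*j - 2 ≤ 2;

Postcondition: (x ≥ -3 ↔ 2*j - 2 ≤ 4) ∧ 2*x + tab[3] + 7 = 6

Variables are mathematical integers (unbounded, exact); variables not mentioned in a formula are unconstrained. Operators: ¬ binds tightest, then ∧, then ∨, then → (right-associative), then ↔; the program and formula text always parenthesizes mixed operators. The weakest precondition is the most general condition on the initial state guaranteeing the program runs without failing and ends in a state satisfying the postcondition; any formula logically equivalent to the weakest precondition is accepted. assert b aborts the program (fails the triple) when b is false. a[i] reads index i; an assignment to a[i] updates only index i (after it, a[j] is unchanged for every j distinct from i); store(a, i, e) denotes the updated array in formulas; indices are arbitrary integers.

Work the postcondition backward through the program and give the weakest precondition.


Working backward. After the program, the postcondition (x ≥ -3 ↔ 2*j - 2 ≤ 4) ∧ 2*x + tab[3] + 7 = 6 must hold; in canonical form it is (x ≥ -3 ↔ 2*j ≤ 6) ∧ tab[3] + 2*x = -1.
Before assert vec[e] - 1 ≥ 3*vec[j] + 7 ↔ 2*j - 2 ≤ 2: (vec[e] ≥ 3*vec[j] + 8 ↔ 2*j ≤ 4) ∧ (x ≥ -3 ↔ 2*j ≤ 6) ∧ tab[3] + 2*x = -1
Before tab[x + 3] := j: (vec[e] ≥ 3*vec[j] + 8 ↔ 2*j ≤ 4) ∧ (x ≥ -3 ↔ 2*j ≤ 6) ∧ store(tab, x + 3, j)[3] + 2*x = -1
Before skip: (vec[e] ≥ 3*vec[j] + 8 ↔ 2*j ≤ 4) ∧ (x ≥ -3 ↔ 2*j ≤ 6) ∧ store(tab, x + 3, j)[3] + 2*x = -1
Before vec[e] := 3*e: (store(vec, e, 3*e)[e] ≥ 3*store(vec, e, 3*e)[j] + 8 ↔ 2*j ≤ 4) ∧ (x ≥ -3 ↔ 2*j ≤ 6) ∧ store(tab, x + 3, j)[3] + 2*x = -1
Answer: WP = (store(vec, e, 3*e)[e] ≥ 3*store(vec, e, 3*e)[j] + 8 ↔ 2*j ≤ 4) ∧ (x ≥ -3 ↔ 2*j ≤ 6) ∧ store(tab, x + 3, j)[3] + 2*x = -1


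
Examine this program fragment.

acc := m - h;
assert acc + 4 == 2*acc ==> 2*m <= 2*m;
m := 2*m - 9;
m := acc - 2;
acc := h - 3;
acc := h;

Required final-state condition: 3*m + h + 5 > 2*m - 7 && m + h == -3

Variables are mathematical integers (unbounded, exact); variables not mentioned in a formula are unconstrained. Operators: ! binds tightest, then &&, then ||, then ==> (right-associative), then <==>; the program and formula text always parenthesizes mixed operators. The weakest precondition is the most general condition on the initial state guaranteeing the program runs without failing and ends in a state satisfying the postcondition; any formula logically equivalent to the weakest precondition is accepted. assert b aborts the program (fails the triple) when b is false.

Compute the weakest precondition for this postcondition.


Working backward. After the program, the postcondition 3*m + h + 5 > 2*m - 7 && m + h == -3 must hold; in canonical form it is h + m > -12 && h + m == -3.
Before acc := h: h + m > -12 && h + m == -3
Before acc := h - 3: h + m > -12 && h + m == -3
Before m := acc - 2: acc + h > -10 && acc + h == -1
Before m := 2*m - 9: acc + h > -10 && acc + h == -1
Before assert acc + 4 == 2*acc ==> 2*m <= 2*m: acc + h > -10 && acc + h == -1
Before acc := m - h: m > -10 && m == -1
Answer: WP = m > -10 && m == -1


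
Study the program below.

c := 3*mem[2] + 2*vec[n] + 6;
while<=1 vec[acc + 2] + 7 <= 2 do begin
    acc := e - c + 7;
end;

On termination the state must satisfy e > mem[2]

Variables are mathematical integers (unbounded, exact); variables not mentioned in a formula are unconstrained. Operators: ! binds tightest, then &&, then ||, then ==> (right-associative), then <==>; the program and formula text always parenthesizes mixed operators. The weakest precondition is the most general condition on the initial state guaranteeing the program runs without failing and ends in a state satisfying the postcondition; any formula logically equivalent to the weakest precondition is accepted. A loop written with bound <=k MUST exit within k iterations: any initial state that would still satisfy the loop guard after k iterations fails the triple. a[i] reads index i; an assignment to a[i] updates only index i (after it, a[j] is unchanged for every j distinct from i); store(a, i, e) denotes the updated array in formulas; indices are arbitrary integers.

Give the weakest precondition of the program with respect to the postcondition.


Working backward. After the program, e > mem[2] must hold.
Before the loop (bound <=1), unroll the exhaustion recursion (WP_0 = exit-now case; WP_j = one more guarded iteration, up to j = 1):
  WP_0: (!(vec[acc + 2] <= -5)) && e > mem[2]
  WP_1: (vec[acc + 2] <= -5 ==> ((!(vec[-c + e + 9] <= -5)) && e > mem[2])) && ((!(vec[acc + 2] <= -5)) ==> e > mem[2])
So before the loop: (vec[acc + 2] <= -5 ==> ((!(vec[-c + e + 9] <= -5)) && e > mem[2])) && ((!(vec[acc + 2] <= -5)) ==> e > mem[2])
Before c := 3*mem[2] + 2*vec[n] + 6: (vec[acc + 2] <= -5 ==> ((!(vec[-3*mem[2] - 2*vec[n] + e + 3] <= -5)) && e > mem[2])) && ((!(vec[acc + 2] <= -5)) ==> e > mem[2])
Answer: WP = (vec[acc + 2] <= -5 ==> ((!(vec[-3*mem[2] - 2*vec[n] + e + 3] <= -5)) && e > mem[2])) && ((!(vec[acc + 2] <= -5)) ==> e > mem[2])


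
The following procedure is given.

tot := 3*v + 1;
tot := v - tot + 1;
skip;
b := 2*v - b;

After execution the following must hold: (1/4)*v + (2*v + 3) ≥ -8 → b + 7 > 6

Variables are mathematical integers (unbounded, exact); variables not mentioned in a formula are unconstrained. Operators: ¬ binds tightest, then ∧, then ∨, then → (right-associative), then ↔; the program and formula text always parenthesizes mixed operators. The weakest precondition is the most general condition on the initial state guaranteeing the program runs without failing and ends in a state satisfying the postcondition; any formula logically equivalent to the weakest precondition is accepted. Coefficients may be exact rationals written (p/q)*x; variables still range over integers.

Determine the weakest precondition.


Working backward. After the program, the postcondition (1/4)*v + (2*v + 3) ≥ -8 → b + 7 > 6 must hold; in canonical form it is (9/4)*v ≥ -11 → b > -1.
Before b := 2*v - b: (9/4)*v ≥ -11 → 2*v > b - 1
Before skip: (9/4)*v ≥ -11 → 2*v > b - 1
Before tot := v - tot + 1: (9/4)*v ≥ -11 → 2*v > b - 1
Before tot := 3*v + 1: (9/4)*v ≥ -11 → 2*v > b - 1
Answer: WP = (9/4)*v ≥ -11 → 2*v > b - 1


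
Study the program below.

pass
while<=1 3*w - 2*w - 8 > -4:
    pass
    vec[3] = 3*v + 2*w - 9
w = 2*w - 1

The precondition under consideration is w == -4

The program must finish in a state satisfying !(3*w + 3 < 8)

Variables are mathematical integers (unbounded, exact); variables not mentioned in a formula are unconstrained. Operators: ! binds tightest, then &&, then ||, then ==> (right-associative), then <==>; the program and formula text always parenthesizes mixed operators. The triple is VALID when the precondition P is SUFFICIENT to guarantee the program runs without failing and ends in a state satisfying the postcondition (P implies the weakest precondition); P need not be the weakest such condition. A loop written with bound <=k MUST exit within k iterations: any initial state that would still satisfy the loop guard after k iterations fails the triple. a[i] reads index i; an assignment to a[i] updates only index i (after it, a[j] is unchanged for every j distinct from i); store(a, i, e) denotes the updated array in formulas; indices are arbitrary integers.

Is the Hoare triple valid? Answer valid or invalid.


Working backward. After the program, the postcondition !(3*w + 3 < 8) must hold; in canonical form it is !(3*w < 5).
Before w := 2*w - 1: !(6*w < 8)
Before the loop (bound <=1), unroll the exhaustion recursion (WP_0 = exit-now case; WP_j = one more guarded iteration, up to j = 1):
  WP_0: (!(w > 4)) && (!(6*w < 8))
  WP_1: (w > 4 ==> ((!(w > 4)) && (!(6*w < 8)))) && ((!(w > 4)) ==> (!(6*w < 8)))
So before the loop: (w > 4 ==> ((!(w > 4)) && (!(6*w < 8)))) && ((!(w > 4)) ==> (!(6*w < 8)))
Before skip: (w > 4 ==> ((!(w > 4)) && (!(6*w < 8)))) && ((!(w > 4)) ==> (!(6*w < 8)))
The weakest precondition is (w > 4 ==> ((!(w > 4)) && (!(6*w < 8)))) && ((!(w > 4)) ==> (!(6*w < 8))).
Check whether w == -4 implies it.
Countermodel: at the initial state w = -4, the precondition holds but the weakest precondition fails.
Answer: invalid


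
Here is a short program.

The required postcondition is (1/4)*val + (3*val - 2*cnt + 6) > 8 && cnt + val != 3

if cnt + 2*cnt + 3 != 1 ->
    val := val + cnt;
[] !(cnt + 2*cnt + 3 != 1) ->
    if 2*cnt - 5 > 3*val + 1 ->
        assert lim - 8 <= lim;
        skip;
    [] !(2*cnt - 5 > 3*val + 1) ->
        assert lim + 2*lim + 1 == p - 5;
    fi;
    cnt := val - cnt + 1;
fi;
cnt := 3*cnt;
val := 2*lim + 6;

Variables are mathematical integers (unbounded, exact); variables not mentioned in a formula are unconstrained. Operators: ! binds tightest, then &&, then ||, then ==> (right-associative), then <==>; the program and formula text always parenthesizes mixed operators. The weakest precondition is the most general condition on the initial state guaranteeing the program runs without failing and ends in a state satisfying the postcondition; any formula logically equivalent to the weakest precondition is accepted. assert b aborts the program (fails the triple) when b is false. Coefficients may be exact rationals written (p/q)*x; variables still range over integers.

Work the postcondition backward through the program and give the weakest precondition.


Working backward. After the program, the postcondition (1/4)*val + (3*val - 2*cnt + 6) > 8 && cnt + val != 3 must hold; in canonical form it is (13/4)*val > 2*cnt + 2 && cnt + val != 3.
Before val := 2*lim + 6: (13/2)*lim > 2*cnt - 35/2 && cnt + 2*lim != -3
Before cnt := 3*cnt: (13/2)*lim > 6*cnt - 35/2 && 3*cnt + 2*lim != -3
Then branch requires (13/2)*lim > 6*cnt - 35/2 && 3*cnt + 2*lim != -3; else branch requires (2*cnt > 3*val + 6 ==> (6*cnt + (13/2)*lim > 6*val - 23/2 && 2*lim + 3*val != 3*cnt - 6)) && ((!(2*cnt > 3*val + 6)) ==> (3*lim == p - 6 && 6*cnt + (13/2)*lim > 6*val - 23/2 && 2*lim + 3*val != 3*cnt - 6)).
Before the if: (3*cnt != -2 ==> ((13/2)*lim > 6*cnt - 35/2 && 3*cnt + 2*lim != -3)) && ((!(3*cnt != -2)) ==> ((2*cnt > 3*val + 6 ==> (6*cnt + (13/2)*lim > 6*val - 23/2 && 2*lim + 3*val != 3*cnt - 6)) && ((!(2*cnt > 3*val + 6)) ==> (3*lim == p - 6 && 6*cnt + (13/2)*lim > 6*val - 23/2 && 2*lim + 3*val != 3*cnt - 6))))
Answer: WP = (3*cnt != -2 ==> ((13/2)*lim > 6*cnt - 35/2 && 3*cnt + 2*lim != -3)) && ((!(3*cnt != -2)) ==> ((2*cnt > 3*val + 6 ==> (6*cnt + (13/2)*lim > 6*val - 23/2 && 2*lim + 3*val != 3*cnt - 6)) && ((!(2*cnt > 3*val + 6)) ==> (3*lim == p - 6 && 6*cnt + (13/2)*lim > 6*val - 23/2 && 2*lim + 3*val != 3*cnt - 6))))


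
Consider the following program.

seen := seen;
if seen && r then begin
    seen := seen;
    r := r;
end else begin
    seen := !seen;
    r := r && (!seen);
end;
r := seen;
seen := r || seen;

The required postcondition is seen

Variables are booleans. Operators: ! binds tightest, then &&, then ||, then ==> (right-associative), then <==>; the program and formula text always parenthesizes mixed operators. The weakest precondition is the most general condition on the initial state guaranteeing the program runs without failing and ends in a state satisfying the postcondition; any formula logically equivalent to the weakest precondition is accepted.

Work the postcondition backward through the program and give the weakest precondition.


Working backward. After the program, seen must hold.
Before seen := r || seen: r || seen
Before r := seen: seen
Then branch requires seen; else branch requires !seen.
Before the if: ((seen && r) ==> seen) && ((!(seen && r)) ==> (!seen))
Before seen := seen: ((seen && r) ==> seen) && ((!(seen && r)) ==> (!seen))
Answer: WP = ((seen && r) ==> seen) && ((!(seen && r)) ==> (!seen))


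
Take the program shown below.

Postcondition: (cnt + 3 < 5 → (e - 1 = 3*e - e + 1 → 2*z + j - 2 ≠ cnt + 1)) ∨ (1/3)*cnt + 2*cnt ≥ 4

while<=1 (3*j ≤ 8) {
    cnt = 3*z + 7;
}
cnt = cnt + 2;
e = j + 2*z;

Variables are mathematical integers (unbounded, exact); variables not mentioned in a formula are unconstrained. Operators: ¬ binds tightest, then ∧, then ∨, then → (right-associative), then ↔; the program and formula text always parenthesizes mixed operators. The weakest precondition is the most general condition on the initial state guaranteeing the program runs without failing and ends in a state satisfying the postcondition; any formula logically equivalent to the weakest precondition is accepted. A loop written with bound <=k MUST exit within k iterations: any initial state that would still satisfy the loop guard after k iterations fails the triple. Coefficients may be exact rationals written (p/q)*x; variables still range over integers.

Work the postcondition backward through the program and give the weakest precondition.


Working backward. After the program, the postcondition (cnt + 3 < 5 → (e - 1 = 3*e - e + 1 → 2*z + j - 2 ≠ cnt + 1)) ∨ (1/3)*cnt + 2*cnt ≥ 4 must hold; in canonical form it is (cnt < 2 → (e = -2 → j + 2*z ≠ cnt + 3)) ∨ (7/3)*cnt ≥ 4.
Before e := j + 2*z: (cnt < 2 → (j + 2*z = -2 → j + 2*z ≠ cnt + 3)) ∨ (7/3)*cnt ≥ 4
Before cnt := cnt + 2: (cnt < 0 → (j + 2*z = -2 → j + 2*z ≠ cnt + 5)) ∨ (7/3)*cnt ≥ -2/3
Before the loop (bound <=1), unroll the exhaustion recursion (WP_0 = exit-now case; WP_j = one more guarded iteration, up to j = 1):
  WP_0: (¬(3*j ≤ 8)) ∧ ((cnt < 0 → (j + 2*z = -2 → j + 2*z ≠ cnt + 5)) ∨ (7/3)*cnt ≥ -2/3)
  WP_1: (3*j ≤ 8 → ((¬(3*j ≤ 8)) ∧ ((3*z < -7 → (j + 2*z = -2 → j ≠ z + 12)) ∨ 7*z ≥ -17))) ∧ ((¬(3*j ≤ 8)) → ((cnt < 0 → (j + 2*z = -2 → j + 2*z ≠ cnt + 5)) ∨ (7/3)*cnt ≥ -2/3))
So before the loop: (3*j ≤ 8 → ((¬(3*j ≤ 8)) ∧ ((3*z < -7 → (j + 2*z = -2 → j ≠ z + 12)) ∨ 7*z ≥ -17))) ∧ ((¬(3*j ≤ 8)) → ((cnt < 0 → (j + 2*z = -2 → j + 2*z ≠ cnt + 5)) ∨ (7/3)*cnt ≥ -2/3))
Answer: WP = (3*j ≤ 8 → ((¬(3*j ≤ 8)) ∧ ((3*z < -7 → (j + 2*z = -2 → j ≠ z + 12)) ∨ 7*z ≥ -17))) ∧ ((¬(3*j ≤ 8)) → ((cnt < 0 → (j + 2*z = -2 → j + 2*z ≠ cnt + 5)) ∨ (7/3)*cnt ≥ -2/3))


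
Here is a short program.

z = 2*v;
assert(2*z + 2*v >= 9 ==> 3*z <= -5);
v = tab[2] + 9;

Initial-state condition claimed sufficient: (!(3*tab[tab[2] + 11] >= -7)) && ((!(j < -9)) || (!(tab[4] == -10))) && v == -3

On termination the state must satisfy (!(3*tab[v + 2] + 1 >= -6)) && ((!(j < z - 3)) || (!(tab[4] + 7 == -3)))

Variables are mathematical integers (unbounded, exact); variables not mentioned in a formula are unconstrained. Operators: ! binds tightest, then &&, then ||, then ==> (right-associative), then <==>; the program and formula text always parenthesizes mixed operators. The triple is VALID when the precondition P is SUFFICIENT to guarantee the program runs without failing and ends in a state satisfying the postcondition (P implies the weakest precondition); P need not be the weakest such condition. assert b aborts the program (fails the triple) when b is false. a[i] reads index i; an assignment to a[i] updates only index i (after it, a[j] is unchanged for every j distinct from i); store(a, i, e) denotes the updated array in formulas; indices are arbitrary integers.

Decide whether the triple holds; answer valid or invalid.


Working backward. After the program, the postcondition (!(3*tab[v + 2] + 1 >= -6)) && ((!(j < z - 3)) || (!(tab[4] + 7 == -3))) must hold; in canonical form it is (!(3*tab[v + 2] >= -7)) && ((!(j < z - 3)) || (!(tab[4] == -10))).
Before v := tab[2] + 9: (!(3*tab[tab[2] + 11] >= -7)) && ((!(j < z - 3)) || (!(tab[4] == -10)))
Before assert 2*z + 2*v >= 9 ==> 3*z <= -5: (2*v + 2*z >= 9 ==> 3*z <= -5) && (!(3*tab[tab[2] + 11] >= -7)) && ((!(j < z - 3)) || (!(tab[4] == -10)))
Before z := 2*v: (6*v >= 9 ==> 6*v <= -5) && (!(3*tab[tab[2] + 11] >= -7)) && ((!(j < 2*v - 3)) || (!(tab[4] == -10)))
The weakest precondition is (6*v >= 9 ==> 6*v <= -5) && (!(3*tab[tab[2] + 11] >= -7)) && ((!(j < 2*v - 3)) || (!(tab[4] == -10))).
Check whether (!(3*tab[tab[2] + 11] >= -7)) && ((!(j < -9)) || (!(tab[4] == -10))) && v == -3 implies it.
Every state satisfying the precondition satisfies the weakest precondition: the implication holds.
Answer: valid


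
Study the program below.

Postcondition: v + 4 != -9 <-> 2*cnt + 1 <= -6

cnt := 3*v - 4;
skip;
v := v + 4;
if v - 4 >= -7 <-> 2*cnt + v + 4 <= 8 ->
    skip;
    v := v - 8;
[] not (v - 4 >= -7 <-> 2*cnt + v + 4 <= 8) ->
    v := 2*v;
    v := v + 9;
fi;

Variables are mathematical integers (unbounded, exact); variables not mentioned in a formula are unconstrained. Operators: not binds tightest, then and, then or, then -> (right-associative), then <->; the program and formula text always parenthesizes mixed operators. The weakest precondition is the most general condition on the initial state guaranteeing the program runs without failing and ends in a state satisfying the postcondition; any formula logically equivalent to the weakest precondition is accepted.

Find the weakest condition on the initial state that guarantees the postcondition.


Working backward. After the program, the postcondition v + 4 != -9 <-> 2*cnt + 1 <= -6 must hold; in canonical form it is v != -13 <-> 2*cnt <= -7.
Then branch requires v != -5 <-> 2*cnt <= -7; else branch requires 2*v != -22 <-> 2*cnt <= -7.
Before the if: ((v >= -3 <-> 2*cnt + v <= 4) -> (v != -5 <-> 2*cnt <= -7)) and ((not (v >= -3 <-> 2*cnt + v <= 4)) -> (2*v != -22 <-> 2*cnt <= -7))
Before v := v + 4: ((v >= -7 <-> 2*cnt + v <= 0) -> (v != -9 <-> 2*cnt <= -7)) and ((not (v >= -7 <-> 2*cnt + v <= 0)) -> (2*v != -30 <-> 2*cnt <= -7))
Before skip: ((v >= -7 <-> 2*cnt + v <= 0) -> (v != -9 <-> 2*cnt <= -7)) and ((not (v >= -7 <-> 2*cnt + v <= 0)) -> (2*v != -30 <-> 2*cnt <= -7))
Before cnt := 3*v - 4: ((v >= -7 <-> 7*v <= 8) -> (v != -9 <-> 6*v <= 1)) and ((not (v >= -7 <-> 7*v <= 8)) -> (2*v != -30 <-> 6*v <= 1))
Answer: WP = ((v >= -7 <-> 7*v <= 8) -> (v != -9 <-> 6*v <= 1)) and ((not (v >= -7 <-> 7*v <= 8)) -> (2*v != -30 <-> 6*v <= 1))


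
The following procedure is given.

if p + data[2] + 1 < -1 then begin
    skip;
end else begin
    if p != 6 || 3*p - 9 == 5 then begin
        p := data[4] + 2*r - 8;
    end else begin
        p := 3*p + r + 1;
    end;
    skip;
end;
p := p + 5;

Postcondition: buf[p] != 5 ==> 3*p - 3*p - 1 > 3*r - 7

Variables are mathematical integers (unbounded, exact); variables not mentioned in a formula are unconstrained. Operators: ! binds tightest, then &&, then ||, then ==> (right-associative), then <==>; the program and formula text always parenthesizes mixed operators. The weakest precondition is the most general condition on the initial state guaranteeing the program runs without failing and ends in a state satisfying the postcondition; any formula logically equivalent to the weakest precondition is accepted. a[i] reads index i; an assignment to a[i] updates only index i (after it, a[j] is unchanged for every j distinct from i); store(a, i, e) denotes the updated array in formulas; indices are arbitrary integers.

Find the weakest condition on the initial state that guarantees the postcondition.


Working backward. After the program, the postcondition buf[p] != 5 ==> 3*p - 3*p - 1 > 3*r - 7 must hold; in canonical form it is buf[p] != 5 ==> 3*r < 6.
Before p := p + 5: buf[p + 5] != 5 ==> 3*r < 6
Then branch requires buf[p + 5] != 5 ==> 3*r < 6; else branch requires ((p != 6 || 3*p == 14) ==> (buf[data[4] + 2*r - 3] != 5 ==> 3*r < 6)) && ((!(p != 6 || 3*p == 14)) ==> (buf[3*p + r + 6] != 5 ==> 3*r < 6)).
Before the if: (data[2] + p < -2 ==> (buf[p + 5] != 5 ==> 3*r < 6)) && ((!(data[2] + p < -2)) ==> (((p != 6 || 3*p == 14) ==> (buf[data[4] + 2*r - 3] != 5 ==> 3*r < 6)) && ((!(p != 6 || 3*p == 14)) ==> (buf[3*p + r + 6] != 5 ==> 3*r < 6))))
Answer: WP = (data[2] + p < -2 ==> (buf[p + 5] != 5 ==> 3*r < 6)) && ((!(data[2] + p < -2)) ==> (((p != 6 || 3*p == 14) ==> (buf[data[4] + 2*r - 3] != 5 ==> 3*r < 6)) && ((!(p != 6 || 3*p == 14)) ==> (buf[3*p + r + 6] != 5 ==> 3*r < 6))))


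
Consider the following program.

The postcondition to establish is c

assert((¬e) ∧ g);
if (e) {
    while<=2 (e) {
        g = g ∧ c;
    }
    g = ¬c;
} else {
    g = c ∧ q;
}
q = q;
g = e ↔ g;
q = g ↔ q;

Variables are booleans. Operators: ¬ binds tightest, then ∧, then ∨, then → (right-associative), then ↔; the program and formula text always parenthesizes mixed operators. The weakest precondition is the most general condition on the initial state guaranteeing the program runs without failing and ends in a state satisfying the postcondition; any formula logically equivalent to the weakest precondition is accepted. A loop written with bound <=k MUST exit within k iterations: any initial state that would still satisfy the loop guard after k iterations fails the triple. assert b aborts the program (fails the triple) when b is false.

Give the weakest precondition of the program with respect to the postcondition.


Working backward. After the program, c must hold.
Before q := g ↔ q: c
Before g := e ↔ g: c
Before q := q: c
Then branch requires (e → ((e → ((¬e) ∧ c)) ∧ ((¬e) → c))) ∧ ((¬e) → c); else branch requires c.
Before the if: (e → ((e → ((e → ((¬e) ∧ c)) ∧ ((¬e) → c))) ∧ ((¬e) → c))) ∧ ((¬e) → c)
Before assert (¬e) ∧ g: (¬e) ∧ g ∧ (e → ((e → ((e → ((¬e) ∧ c)) ∧ ((¬e) → c))) ∧ ((¬e) → c))) ∧ ((¬e) → c)
Answer: WP = (¬e) ∧ g ∧ (e → ((e → ((e → ((¬e) ∧ c)) ∧ ((¬e) → c))) ∧ ((¬e) → c))) ∧ ((¬e) → c)


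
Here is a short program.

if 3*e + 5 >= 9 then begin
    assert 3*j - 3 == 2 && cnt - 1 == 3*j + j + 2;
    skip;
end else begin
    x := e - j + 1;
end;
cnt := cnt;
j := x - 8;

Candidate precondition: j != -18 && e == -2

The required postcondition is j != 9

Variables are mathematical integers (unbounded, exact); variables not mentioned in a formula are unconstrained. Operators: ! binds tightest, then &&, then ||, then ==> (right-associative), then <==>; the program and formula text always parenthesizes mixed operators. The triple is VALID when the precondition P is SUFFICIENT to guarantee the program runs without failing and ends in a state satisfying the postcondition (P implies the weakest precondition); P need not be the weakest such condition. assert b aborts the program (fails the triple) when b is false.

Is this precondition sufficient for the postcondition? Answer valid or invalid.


Working backward. After the program, j != 9 must hold.
Before j := x - 8: x != 17
Before cnt := cnt: x != 17
Then branch requires 3*j == 5 && cnt == 4*j + 3 && x != 17; else branch requires e != j + 16.
Before the if: (3*e >= 4 ==> (3*j == 5 && cnt == 4*j + 3 && x != 17)) && ((!(3*e >= 4)) ==> e != j + 16)
The weakest precondition is (3*e >= 4 ==> (3*j == 5 && cnt == 4*j + 3 && x != 17)) && ((!(3*e >= 4)) ==> e != j + 16).
Check whether j != -18 && e == -2 implies it.
Every state satisfying the precondition satisfies the weakest precondition: the implication holds.
Answer: valid


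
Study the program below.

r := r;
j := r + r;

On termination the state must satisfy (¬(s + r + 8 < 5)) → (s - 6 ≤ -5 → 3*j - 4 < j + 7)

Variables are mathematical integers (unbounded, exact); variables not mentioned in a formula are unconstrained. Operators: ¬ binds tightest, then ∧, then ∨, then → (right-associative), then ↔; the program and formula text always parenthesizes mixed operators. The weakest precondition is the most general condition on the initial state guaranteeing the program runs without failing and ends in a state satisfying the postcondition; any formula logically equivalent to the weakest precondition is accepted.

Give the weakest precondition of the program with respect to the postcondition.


Working backward. After the program, the postcondition (¬(s + r + 8 < 5)) → (s - 6 ≤ -5 → 3*j - 4 < j + 7) must hold; in canonical form it is (¬(r + s < -3)) → (s ≤ 1 → 2*j < 11).
Before j := r + r: (¬(r + s < -3)) → (s ≤ 1 → 4*r < 11)
Before r := r: (¬(r + s < -3)) → (s ≤ 1 → 4*r < 11)
Answer: WP = (¬(r + s < -3)) → (s ≤ 1 → 4*r < 11)


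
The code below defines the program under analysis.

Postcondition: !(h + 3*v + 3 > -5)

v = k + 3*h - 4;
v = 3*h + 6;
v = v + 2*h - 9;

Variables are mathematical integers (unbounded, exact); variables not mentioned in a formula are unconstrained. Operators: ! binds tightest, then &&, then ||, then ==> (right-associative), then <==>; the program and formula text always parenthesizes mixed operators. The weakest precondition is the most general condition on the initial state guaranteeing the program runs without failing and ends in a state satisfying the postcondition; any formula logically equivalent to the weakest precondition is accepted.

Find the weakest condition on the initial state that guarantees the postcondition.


Working backward. After the program, the postcondition !(h + 3*v + 3 > -5) must hold; in canonical form it is !(h + 3*v > -8).
Before v := v + 2*h - 9: !(7*h + 3*v > 19)
Before v := 3*h + 6: !(16*h > 1)
Before v := k + 3*h - 4: !(16*h > 1)
Answer: WP = !(16*h > 1)


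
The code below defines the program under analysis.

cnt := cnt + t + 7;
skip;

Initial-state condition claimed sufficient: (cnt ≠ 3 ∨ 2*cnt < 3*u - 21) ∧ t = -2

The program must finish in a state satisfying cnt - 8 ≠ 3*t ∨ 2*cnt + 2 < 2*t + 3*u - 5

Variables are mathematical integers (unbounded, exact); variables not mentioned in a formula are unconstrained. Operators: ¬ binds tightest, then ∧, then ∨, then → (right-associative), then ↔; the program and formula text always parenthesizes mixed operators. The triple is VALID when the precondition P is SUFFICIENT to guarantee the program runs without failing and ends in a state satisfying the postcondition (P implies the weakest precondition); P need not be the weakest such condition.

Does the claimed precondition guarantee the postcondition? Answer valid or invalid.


Working backward. After the program, the postcondition cnt - 8 ≠ 3*t ∨ 2*cnt + 2 < 2*t + 3*u - 5 must hold; in canonical form it is cnt ≠ 3*t + 8 ∨ 2*cnt < 2*t + 3*u - 7.
Before skip: cnt ≠ 3*t + 8 ∨ 2*cnt < 2*t + 3*u - 7
Before cnt := cnt + t + 7: cnt ≠ 2*t + 1 ∨ 2*cnt < 3*u - 21
The weakest precondition is cnt ≠ 2*t + 1 ∨ 2*cnt < 3*u - 21.
Check whether (cnt ≠ 3 ∨ 2*cnt < 3*u - 21) ∧ t = -2 implies it.
Countermodel: at the initial state cnt = -3, t = -2, u = 5, the precondition holds but the weakest precondition fails.
Answer: invalid


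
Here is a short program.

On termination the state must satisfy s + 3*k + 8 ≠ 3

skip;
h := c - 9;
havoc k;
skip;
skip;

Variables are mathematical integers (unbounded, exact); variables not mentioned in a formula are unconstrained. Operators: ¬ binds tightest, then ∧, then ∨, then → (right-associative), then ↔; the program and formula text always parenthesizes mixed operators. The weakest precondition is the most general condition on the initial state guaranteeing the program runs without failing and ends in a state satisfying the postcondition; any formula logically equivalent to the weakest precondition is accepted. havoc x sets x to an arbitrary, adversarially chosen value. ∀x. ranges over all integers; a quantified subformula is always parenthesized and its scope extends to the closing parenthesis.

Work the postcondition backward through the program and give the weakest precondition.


Working backward. After the program, the postcondition s + 3*k + 8 ≠ 3 must hold; in canonical form it is 3*k + s ≠ -5.
Before skip: 3*k + s ≠ -5
Before skip: 3*k + s ≠ -5
Before havoc k: ∀k_1. 3*k_1 + s ≠ -5
Before h := c - 9: ∀k_1. 3*k_1 + s ≠ -5
Before skip: ∀k_1. 3*k_1 + s ≠ -5
Answer: WP = ∀k_1. 3*k_1 + s ≠ -5


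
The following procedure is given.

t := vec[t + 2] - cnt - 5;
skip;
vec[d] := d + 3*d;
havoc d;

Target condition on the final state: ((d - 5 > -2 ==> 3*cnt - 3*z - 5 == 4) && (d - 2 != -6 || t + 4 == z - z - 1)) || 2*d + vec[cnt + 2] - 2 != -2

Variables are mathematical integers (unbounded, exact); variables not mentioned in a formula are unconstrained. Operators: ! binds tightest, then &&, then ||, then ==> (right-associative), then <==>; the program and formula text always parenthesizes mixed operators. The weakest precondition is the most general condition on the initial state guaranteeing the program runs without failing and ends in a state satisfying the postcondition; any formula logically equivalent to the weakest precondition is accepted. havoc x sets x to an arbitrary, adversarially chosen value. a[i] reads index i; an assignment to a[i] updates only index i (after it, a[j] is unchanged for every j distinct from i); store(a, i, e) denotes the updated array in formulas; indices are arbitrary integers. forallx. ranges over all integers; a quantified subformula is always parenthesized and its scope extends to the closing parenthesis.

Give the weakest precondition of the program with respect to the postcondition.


Working backward. After the program, the postcondition ((d - 5 > -2 ==> 3*cnt - 3*z - 5 == 4) && (d - 2 != -6 || t + 4 == z - z - 1)) || 2*d + vec[cnt + 2] - 2 != -2 must hold; in canonical form it is ((d > 3 ==> 3*cnt == 3*z + 9) && (d != -4 || t == -5)) || vec[cnt + 2] + 2*d != 0.
Before havoc d: forall d_1. (((d_1 > 3 ==> 3*cnt == 3*z + 9) && (d_1 != -4 || t == -5)) || vec[cnt + 2] + 2*d_1 != 0)
Before vec[d] := d + 3*d: forall d_1. (((d_1 > 3 ==> 3*cnt == 3*z + 9) && (d_1 != -4 || t == -5)) || store(vec, d, 4*d)[cnt + 2] + 2*d_1 != 0)
Before skip: forall d_1. (((d_1 > 3 ==> 3*cnt == 3*z + 9) && (d_1 != -4 || t == -5)) || store(vec, d, 4*d)[cnt + 2] + 2*d_1 != 0)
Before t := vec[t + 2] - cnt - 5: forall d_1. (((d_1 > 3 ==> 3*cnt == 3*z + 9) && (d_1 != -4 || vec[t + 2] == cnt)) || store(vec, d, 4*d)[cnt + 2] + 2*d_1 != 0)
Answer: WP = forall d_1. (((d_1 > 3 ==> 3*cnt == 3*z + 9) && (d_1 != -4 || vec[t + 2] == cnt)) || store(vec, d, 4*d)[cnt + 2] + 2*d_1 != 0)


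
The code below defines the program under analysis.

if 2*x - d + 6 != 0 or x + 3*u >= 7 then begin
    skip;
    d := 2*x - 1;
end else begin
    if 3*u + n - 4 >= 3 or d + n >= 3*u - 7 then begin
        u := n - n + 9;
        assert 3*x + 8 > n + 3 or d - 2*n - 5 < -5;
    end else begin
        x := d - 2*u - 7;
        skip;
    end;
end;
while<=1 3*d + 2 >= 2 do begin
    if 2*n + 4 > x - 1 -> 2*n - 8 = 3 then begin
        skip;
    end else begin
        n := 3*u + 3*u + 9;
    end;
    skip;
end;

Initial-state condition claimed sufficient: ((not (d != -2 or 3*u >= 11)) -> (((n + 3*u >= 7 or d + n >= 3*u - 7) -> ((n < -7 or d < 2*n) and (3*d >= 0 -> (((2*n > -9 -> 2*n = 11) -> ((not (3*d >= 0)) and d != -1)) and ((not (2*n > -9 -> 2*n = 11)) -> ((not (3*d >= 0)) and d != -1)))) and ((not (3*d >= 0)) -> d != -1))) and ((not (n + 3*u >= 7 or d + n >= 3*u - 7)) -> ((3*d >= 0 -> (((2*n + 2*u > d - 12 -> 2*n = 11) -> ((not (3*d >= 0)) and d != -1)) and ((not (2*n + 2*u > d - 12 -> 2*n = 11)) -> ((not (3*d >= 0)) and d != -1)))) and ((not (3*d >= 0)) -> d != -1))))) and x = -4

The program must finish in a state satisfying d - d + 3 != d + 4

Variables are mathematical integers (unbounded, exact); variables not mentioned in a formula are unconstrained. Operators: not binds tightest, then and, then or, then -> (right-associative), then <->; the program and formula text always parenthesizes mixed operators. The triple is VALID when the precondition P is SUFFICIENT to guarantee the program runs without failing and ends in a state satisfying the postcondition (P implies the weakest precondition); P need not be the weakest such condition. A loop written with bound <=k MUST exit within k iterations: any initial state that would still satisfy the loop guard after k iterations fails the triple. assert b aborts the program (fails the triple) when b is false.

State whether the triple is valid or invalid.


Working backward. After the program, the postcondition d - d + 3 != d + 4 must hold; in canonical form it is d != -1.
Before the loop (bound <=1), unroll the exhaustion recursion (WP_0 = exit-now case; WP_j = one more guarded iteration, up to j = 1):
  WP_0: (not (3*d >= 0)) and d != -1
  WP_1: (3*d >= 0 -> (((2*n > x - 5 -> 2*n = 11) -> ((not (3*d >= 0)) and d != -1)) and ((not (2*n > x - 5 -> 2*n = 11)) -> ((not (3*d >= 0)) and d != -1)))) and ((not (3*d >= 0)) -> d != -1)
So before the loop: (3*d >= 0 -> (((2*n > x - 5 -> 2*n = 11) -> ((not (3*d >= 0)) and d != -1)) and ((not (2*n > x - 5 -> 2*n = 11)) -> ((not (3*d >= 0)) and d != -1)))) and ((not (3*d >= 0)) -> d != -1)
Then branch requires (6*x >= 3 -> (((2*n > x - 5 -> 2*n = 11) -> ((not (6*x >= 3)) and 2*x != 0)) and ((not (2*n > x - 5 -> 2*n = 11)) -> ((not (6*x >= 3)) and 2*x != 0)))) and ((not (6*x >= 3)) -> 2*x != 0); else branch requires ((n + 3*u >= 7 or d + n >= 3*u - 7) -> ((3*x > n - 5 or d < 2*n) and (3*d >= 0 -> (((2*n > x - 5 -> 2*n = 11) -> ((not (3*d >= 0)) and d != -1)) and ((not (2*n > x - 5 -> 2*n = 11)) -> ((not (3*d >= 0)) and d != -1)))) and ((not (3*d >= 0)) -> d != -1))) and ((not (n + 3*u >= 7 or d + n >= 3*u - 7)) -> ((3*d >= 0 -> (((2*n + 2*u > d - 12 -> 2*n = 11) -> ((not (3*d >= 0)) and d != -1)) and ((not (2*n + 2*u > d - 12 -> 2*n = 11)) -> ((not (3*d >= 0)) and d != -1)))) and ((not (3*d >= 0)) -> d != -1))).
Before the if: ((2*x != d - 6 or 3*u + x >= 7) -> ((6*x >= 3 -> (((2*n > x - 5 -> 2*n = 11) -> ((not (6*x >= 3)) and 2*x != 0)) and ((not (2*n > x - 5 -> 2*n = 11)) -> ((not (6*x >= 3)) and 2*x != 0)))) and ((not (6*x >= 3)) -> 2*x != 0))) and ((not (2*x != d - 6 or 3*u + x >= 7)) -> (((n + 3*u >= 7 or d + n >= 3*u - 7) -> ((3*x > n - 5 or d < 2*n) and (3*d >= 0 -> (((2*n > x - 5 -> 2*n = 11) -> ((not (3*d >= 0)) and d != -1)) and ((not (2*n > x - 5 -> 2*n = 11)) -> ((not (3*d >= 0)) and d != -1)))) and ((not (3*d >= 0)) -> d != -1))) and ((not (n + 3*u >= 7 or d + n >= 3*u - 7)) -> ((3*d >= 0 -> (((2*n + 2*u > d - 12 -> 2*n = 11) -> ((not (3*d >= 0)) and d != -1)) and ((not (2*n + 2*u > d - 12 -> 2*n = 11)) -> ((not (3*d >= 0)) and d != -1)))) and ((not (3*d >= 0)) -> d != -1)))))
The weakest precondition is ((2*x != d - 6 or 3*u + x >= 7) -> ((6*x >= 3 -> (((2*n > x - 5 -> 2*n = 11) -> ((not (6*x >= 3)) and 2*x != 0)) and ((not (2*n > x - 5 -> 2*n = 11)) -> ((not (6*x >= 3)) and 2*x != 0)))) and ((not (6*x >= 3)) -> 2*x != 0))) and ((not (2*x != d - 6 or 3*u + x >= 7)) -> (((n + 3*u >= 7 or d + n >= 3*u - 7) -> ((3*x > n - 5 or d < 2*n) and (3*d >= 0 -> (((2*n > x - 5 -> 2*n = 11) -> ((not (3*d >= 0)) and d != -1)) and ((not (2*n > x - 5 -> 2*n = 11)) -> ((not (3*d >= 0)) and d != -1)))) and ((not (3*d >= 0)) -> d != -1))) and ((not (n + 3*u >= 7 or d + n >= 3*u - 7)) -> ((3*d >= 0 -> (((2*n + 2*u > d - 12 -> 2*n = 11) -> ((not (3*d >= 0)) and d != -1)) and ((not (2*n + 2*u > d - 12 -> 2*n = 11)) -> ((not (3*d >= 0)) and d != -1)))) and ((not (3*d >= 0)) -> d != -1))))).
Check whether ((not (d != -2 or 3*u >= 11)) -> (((n + 3*u >= 7 or d + n >= 3*u - 7) -> ((n < -7 or d < 2*n) and (3*d >= 0 -> (((2*n > -9 -> 2*n = 11) -> ((not (3*d >= 0)) and d != -1)) and ((not (2*n > -9 -> 2*n = 11)) -> ((not (3*d >= 0)) and d != -1)))) and ((not (3*d >= 0)) -> d != -1))) and ((not (n + 3*u >= 7 or d + n >= 3*u - 7)) -> ((3*d >= 0 -> (((2*n + 2*u > d - 12 -> 2*n = 11) -> ((not (3*d >= 0)) and d != -1)) and ((not (2*n + 2*u > d - 12 -> 2*n = 11)) -> ((not (3*d >= 0)) and d != -1)))) and ((not (3*d >= 0)) -> d != -1))))) and x = -4 implies it.
Every state satisfying the precondition satisfies the weakest precondition: the implication holds.
Answer: valid


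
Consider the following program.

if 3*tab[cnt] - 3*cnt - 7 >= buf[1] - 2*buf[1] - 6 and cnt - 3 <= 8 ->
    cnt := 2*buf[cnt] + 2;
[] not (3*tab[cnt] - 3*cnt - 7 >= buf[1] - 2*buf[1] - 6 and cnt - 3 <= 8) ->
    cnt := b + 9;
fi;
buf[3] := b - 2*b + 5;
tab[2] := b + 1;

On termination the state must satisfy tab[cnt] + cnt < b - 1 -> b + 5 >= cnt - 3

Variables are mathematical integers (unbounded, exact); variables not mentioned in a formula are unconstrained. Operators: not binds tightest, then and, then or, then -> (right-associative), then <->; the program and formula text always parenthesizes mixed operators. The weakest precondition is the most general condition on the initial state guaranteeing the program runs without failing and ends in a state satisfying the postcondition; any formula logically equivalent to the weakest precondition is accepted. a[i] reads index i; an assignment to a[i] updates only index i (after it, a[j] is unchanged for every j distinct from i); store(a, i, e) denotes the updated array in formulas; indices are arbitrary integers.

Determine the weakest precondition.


Working backward. After the program, the postcondition tab[cnt] + cnt < b - 1 -> b + 5 >= cnt - 3 must hold; in canonical form it is tab[cnt] + cnt < b - 1 -> b >= cnt - 8.
Before tab[2] := b + 1: store(tab, 2, b + 1)[cnt] + cnt < b - 1 -> b >= cnt - 8
Before buf[3] := b - 2*b + 5: store(tab, 2, b + 1)[cnt] + cnt < b - 1 -> b >= cnt - 8
Then branch requires 2*buf[cnt] + store(tab, 2, b + 1)[2*buf[cnt] + 2] < b - 3 -> b >= 2*buf[cnt] - 6; else branch requires not (store(tab, 2, b + 1)[b + 9] < -10).
Before the if: ((buf[1] + 3*tab[cnt] >= 3*cnt + 1 and cnt <= 11) -> (2*buf[cnt] + store(tab, 2, b + 1)[2*buf[cnt] + 2] < b - 3 -> b >= 2*buf[cnt] - 6)) and ((not (buf[1] + 3*tab[cnt] >= 3*cnt + 1 and cnt <= 11)) -> (not (store(tab, 2, b + 1)[b + 9] < -10)))
Answer: WP = ((buf[1] + 3*tab[cnt] >= 3*cnt + 1 and cnt <= 11) -> (2*buf[cnt] + store(tab, 2, b + 1)[2*buf[cnt] + 2] < b - 3 -> b >= 2*buf[cnt] - 6)) and ((not (buf[1] + 3*tab[cnt] >= 3*cnt + 1 and cnt <= 11)) -> (not (store(tab, 2, b + 1)[b + 9] < -10)))


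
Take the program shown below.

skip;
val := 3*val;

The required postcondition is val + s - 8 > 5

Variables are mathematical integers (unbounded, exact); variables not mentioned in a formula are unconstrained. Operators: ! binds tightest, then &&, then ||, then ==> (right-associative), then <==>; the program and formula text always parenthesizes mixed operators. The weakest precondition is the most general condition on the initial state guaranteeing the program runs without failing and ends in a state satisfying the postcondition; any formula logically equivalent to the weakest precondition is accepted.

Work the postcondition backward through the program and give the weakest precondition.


Working backward. After the program, the postcondition val + s - 8 > 5 must hold; in canonical form it is s + val > 13.
Before val := 3*val: s + 3*val > 13
Before skip: s + 3*val > 13
Answer: WP = s + 3*val > 13


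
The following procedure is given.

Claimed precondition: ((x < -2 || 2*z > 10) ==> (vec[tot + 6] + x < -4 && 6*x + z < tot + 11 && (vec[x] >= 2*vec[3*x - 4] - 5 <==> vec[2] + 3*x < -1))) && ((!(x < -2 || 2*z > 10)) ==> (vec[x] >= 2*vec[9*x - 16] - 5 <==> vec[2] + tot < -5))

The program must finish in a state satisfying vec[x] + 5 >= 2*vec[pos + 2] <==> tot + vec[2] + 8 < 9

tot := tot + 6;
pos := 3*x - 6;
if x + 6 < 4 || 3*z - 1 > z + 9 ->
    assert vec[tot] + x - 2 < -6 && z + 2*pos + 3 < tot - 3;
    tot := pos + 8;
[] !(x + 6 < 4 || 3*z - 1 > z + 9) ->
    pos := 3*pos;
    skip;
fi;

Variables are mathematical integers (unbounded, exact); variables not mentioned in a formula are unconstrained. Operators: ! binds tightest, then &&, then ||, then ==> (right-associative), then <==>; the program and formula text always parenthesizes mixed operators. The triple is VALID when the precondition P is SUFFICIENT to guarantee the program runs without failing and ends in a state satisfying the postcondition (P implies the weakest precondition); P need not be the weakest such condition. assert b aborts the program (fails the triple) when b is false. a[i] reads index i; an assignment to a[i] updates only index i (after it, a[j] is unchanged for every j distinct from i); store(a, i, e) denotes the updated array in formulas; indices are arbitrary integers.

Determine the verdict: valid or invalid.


Working backward. After the program, the postcondition vec[x] + 5 >= 2*vec[pos + 2] <==> tot + vec[2] + 8 < 9 must hold; in canonical form it is vec[x] >= 2*vec[pos + 2] - 5 <==> vec[2] + tot < 1.
Then branch requires vec[tot] + x < -4 && 2*pos + z < tot - 6 && (vec[x] >= 2*vec[pos + 2] - 5 <==> vec[2] + pos < -7); else branch requires vec[x] >= 2*vec[3*pos + 2] - 5 <==> vec[2] + tot < 1.
Before the if: ((x < -2 || 2*z > 10) ==> (vec[tot] + x < -4 && 2*pos + z < tot - 6 && (vec[x] >= 2*vec[pos + 2] - 5 <==> vec[2] + pos < -7))) && ((!(x < -2 || 2*z > 10)) ==> (vec[x] >= 2*vec[3*pos + 2] - 5 <==> vec[2] + tot < 1))
Before pos := 3*x - 6: ((x < -2 || 2*z > 10) ==> (vec[tot] + x < -4 && 6*x + z < tot + 6 && (vec[x] >= 2*vec[3*x - 4] - 5 <==> vec[2] + 3*x < -1))) && ((!(x < -2 || 2*z > 10)) ==> (vec[x] >= 2*vec[9*x - 16] - 5 <==> vec[2] + tot < 1))
Before tot := tot + 6: ((x < -2 || 2*z > 10) ==> (vec[tot + 6] + x < -4 && 6*x + z < tot + 12 && (vec[x] >= 2*vec[3*x - 4] - 5 <==> vec[2] + 3*x < -1))) && ((!(x < -2 || 2*z > 10)) ==> (vec[x] >= 2*vec[9*x - 16] - 5 <==> vec[2] + tot < -5))
The weakest precondition is ((x < -2 || 2*z > 10) ==> (vec[tot + 6] + x < -4 && 6*x + z < tot + 12 && (vec[x] >= 2*vec[3*x - 4] - 5 <==> vec[2] + 3*x < -1))) && ((!(x < -2 || 2*z > 10)) ==> (vec[x] >= 2*vec[9*x - 16] - 5 <==> vec[2] + tot < -5)).
Check whether ((x < -2 || 2*z > 10) ==> (vec[tot + 6] + x < -4 && 6*x + z < tot + 11 && (vec[x] >= 2*vec[3*x - 4] - 5 <==> vec[2] + 3*x < -1))) && ((!(x < -2 || 2*z > 10)) ==> (vec[x] >= 2*vec[9*x - 16] - 5 <==> vec[2] + tot < -5)) implies it.
Every state satisfying the precondition satisfies the weakest precondition: the implication holds.
Answer: valid
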